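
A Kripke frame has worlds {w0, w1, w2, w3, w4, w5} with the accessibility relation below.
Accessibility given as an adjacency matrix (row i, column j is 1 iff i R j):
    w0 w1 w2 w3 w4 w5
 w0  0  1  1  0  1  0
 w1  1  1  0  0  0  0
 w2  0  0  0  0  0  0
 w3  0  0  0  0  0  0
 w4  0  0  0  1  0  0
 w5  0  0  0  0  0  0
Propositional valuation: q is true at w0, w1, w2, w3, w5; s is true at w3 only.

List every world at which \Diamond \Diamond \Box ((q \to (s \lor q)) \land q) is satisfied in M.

w0, w1

Let φ = \Diamond \Diamond \Box ((q \to (s \lor q)) \land q). Evaluate φ at each world:
  w0 (successors {w1, w2, w4}): φ is true.
  w1 (successors {w0, w1}): φ is true.
  w2 (successors ∅): φ is false.
  w3 (successors ∅): φ is false.
  w4 (successors {w3}): φ is false.
  w5 (successors ∅): φ is false.
For instance, at w0:
  At w0: \Diamond \Diamond \Box ((q \to (s \lor q)) \land q) requires \Diamond \Box ((q \to (s \lor q)) \land q) at some successor in {w1, w2, w4}.
    \Diamond \Box ((q \to (s \lor q)) \land q) holds at w1, so \Diamond \Diamond \Box ((q \to (s \lor q)) \land q) is true at w0.
      At w1: \Diamond \Box ((q \to (s \lor q)) \land q) requires \Box ((q \to (s \lor q)) \land q) at some successor in {w0, w1}.
        \Box ((q \to (s \lor q)) \land q) holds at w1, so \Diamond \Box ((q \to (s \lor q)) \land q) is true at w1.
Satisfying worlds: {w0, w1}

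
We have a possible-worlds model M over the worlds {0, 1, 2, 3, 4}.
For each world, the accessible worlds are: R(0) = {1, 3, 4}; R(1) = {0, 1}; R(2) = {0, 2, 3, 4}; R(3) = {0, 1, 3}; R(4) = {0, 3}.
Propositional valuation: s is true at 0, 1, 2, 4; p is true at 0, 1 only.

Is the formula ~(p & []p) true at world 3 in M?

Yes

At 3: p & []p is false, so ~(p & []p) is true.
  At 3: p is false, []p is false, so p & []p is false.
    At 3: []p requires p at every successor {0, 1, 3}.
      p fails at 3, so []p is false at 3.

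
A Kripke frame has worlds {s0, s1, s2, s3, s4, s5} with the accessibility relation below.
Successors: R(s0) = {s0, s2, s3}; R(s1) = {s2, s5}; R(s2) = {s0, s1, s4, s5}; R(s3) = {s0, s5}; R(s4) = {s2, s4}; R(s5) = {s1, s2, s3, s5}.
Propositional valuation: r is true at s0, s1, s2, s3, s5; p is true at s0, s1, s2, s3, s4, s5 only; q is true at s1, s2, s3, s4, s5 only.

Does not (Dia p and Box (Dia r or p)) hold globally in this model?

No

Let φ = not (Dia p and Box (Dia r or p)). Evaluate φ at each world:
  s0 (successors {s0, s2, s3}): φ is false.
  s1 (successors {s2, s5}): φ is false.
  s2 (successors {s0, s1, s4, s5}): φ is false.
  s3 (successors {s0, s5}): φ is false.
  s4 (successors {s2, s4}): φ is false.
  s5 (successors {s1, s2, s3, s5}): φ is false.
Detail at s0 (counterexample):
  At s0: Dia p and Box (Dia r or p) is true, so not (Dia p and Box (Dia r or p)) is false.
    At s0: Dia p is true, Box (Dia r or p) is true, so Dia p and Box (Dia r or p) is true.
      At s0: Dia p requires p at some successor in {s0, s2, s3}.
        p holds at s0, so Dia p is true at s0.
      At s0: Box (Dia r or p) requires Dia r or p at every successor {s0, s2, s3}.
        At s0: Dia r or p is true.
        At s2: Dia r or p is true.
        At s3: Dia r or p is true.
      So Box (Dia r or p) is true at s0.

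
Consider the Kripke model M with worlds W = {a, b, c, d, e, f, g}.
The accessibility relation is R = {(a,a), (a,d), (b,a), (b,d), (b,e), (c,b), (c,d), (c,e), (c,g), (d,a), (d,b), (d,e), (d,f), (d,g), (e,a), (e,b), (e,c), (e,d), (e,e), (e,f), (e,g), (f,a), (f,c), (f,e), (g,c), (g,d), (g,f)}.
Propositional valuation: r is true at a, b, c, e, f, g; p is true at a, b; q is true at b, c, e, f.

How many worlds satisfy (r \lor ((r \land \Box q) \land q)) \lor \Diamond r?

Recall that \Box ψ holds at a world iff ψ holds at every accessible world, and \Diamond ψ holds iff ψ holds at some accessible world.
Let φ = (r \lor ((r \land \Box q) \land q)) \lor \Diamond r. Evaluate φ at each world:
  a (successors {a, d}): φ is true.
  b (successors {a, d, e}): φ is true.
  c (successors {b, d, e, g}): φ is true.
  d (successors {a, b, e, f, g}): φ is true.
  e (successors {a, b, c, d, e, f, g}): φ is true.
  f (successors {a, c, e}): φ is true.
  g (successors {c, d, f}): φ is true.
For instance, at f:
  At f: r \lor ((r \land \Box q) \land q) is true, \Diamond r is true, so (r \lor ((r \land \Box q) \land q)) \lor \Diamond r is true.
    At f: r is true, (r \land \Box q) \land q is false, so r \lor ((r \land \Box q) \land q) is true.
      At f: r \land \Box q is false, q is true, so (r \land \Box q) \land q is false.
    At f: \Diamond r requires r at some successor in {a, c, e}.
      r holds at a, so \Diamond r is true at f.
Satisfying worlds: {a, b, c, d, e, f, g}

7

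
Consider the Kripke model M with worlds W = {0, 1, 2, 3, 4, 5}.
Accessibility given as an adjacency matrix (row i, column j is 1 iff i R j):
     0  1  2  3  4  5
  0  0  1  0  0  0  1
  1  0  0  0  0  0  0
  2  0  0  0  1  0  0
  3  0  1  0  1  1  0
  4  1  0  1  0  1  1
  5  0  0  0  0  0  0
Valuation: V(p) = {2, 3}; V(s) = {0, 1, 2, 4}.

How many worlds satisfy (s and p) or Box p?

3

Let φ = (s and p) or Box p. Evaluate φ at each world:
  0 (successors {1, 5}): φ is false.
  1 (successors ∅): φ is true.
  2 (successors {3}): φ is true.
  3 (successors {1, 3, 4}): φ is false.
  4 (successors {0, 2, 4, 5}): φ is false.
  5 (successors ∅): φ is true.
For instance, at 0:
  At 0: s and p is false, Box p is false, so (s and p) or Box p is false.
    At 0: Box p requires p at every successor {1, 5}.
      p fails at 1, so Box p is false at 0.
Satisfying worlds: {1, 2, 5}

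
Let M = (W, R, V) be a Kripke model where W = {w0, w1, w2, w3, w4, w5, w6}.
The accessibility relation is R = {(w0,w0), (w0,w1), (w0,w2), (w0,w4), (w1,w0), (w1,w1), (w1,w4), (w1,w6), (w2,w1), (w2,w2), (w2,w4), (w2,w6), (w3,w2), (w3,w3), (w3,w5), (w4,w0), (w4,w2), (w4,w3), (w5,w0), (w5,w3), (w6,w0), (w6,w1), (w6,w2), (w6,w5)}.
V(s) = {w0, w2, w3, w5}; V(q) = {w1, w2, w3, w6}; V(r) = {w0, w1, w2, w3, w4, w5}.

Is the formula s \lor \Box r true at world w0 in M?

Yes

At w0: s is true, \Box r is true, so s \lor \Box r is true.
  At w0: \Box r requires r at every successor {w0, w1, w2, w4}.
    At w0: r is true.
    At w1: r is true.
    At w2: r is true.
    At w4: r is true.
  So \Box r is true at w0.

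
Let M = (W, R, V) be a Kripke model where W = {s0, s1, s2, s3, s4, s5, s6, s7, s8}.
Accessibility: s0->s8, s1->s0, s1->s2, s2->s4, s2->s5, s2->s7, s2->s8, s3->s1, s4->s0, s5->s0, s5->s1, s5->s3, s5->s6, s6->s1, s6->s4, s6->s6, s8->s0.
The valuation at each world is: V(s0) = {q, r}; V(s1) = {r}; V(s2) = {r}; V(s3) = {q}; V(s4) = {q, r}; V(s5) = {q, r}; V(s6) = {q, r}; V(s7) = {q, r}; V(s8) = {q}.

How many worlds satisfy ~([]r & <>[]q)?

5

Let φ = ~([]r & <>[]q). Evaluate φ at each world:
  s0 (successors {s8}): φ is true.
  s1 (successors {s0, s2}): φ is false.
  s2 (successors {s4, s5, s7, s8}): φ is true.
  s3 (successors {s1}): φ is true.
  s4 (successors {s0}): φ is false.
  s5 (successors {s0, s1, s3, s6}): φ is true.
  s6 (successors {s1, s4, s6}): φ is false.
  s7 (successors ∅): φ is true.
  s8 (successors {s0}): φ is false.
For instance, at s5:
  At s5: []r & <>[]q is false, so ~([]r & <>[]q) is true.
    At s5: []r is false, <>[]q is true, so []r & <>[]q is false.
      At s5: []r requires r at every successor {s0, s1, s3, s6}.
        r fails at s3, so []r is false at s5.
      At s5: <>[]q requires []q at some successor in {s0, s1, s3, s6}.
        []q holds at s0, so <>[]q is true at s5.
Satisfying worlds: {s0, s2, s3, s5, s7}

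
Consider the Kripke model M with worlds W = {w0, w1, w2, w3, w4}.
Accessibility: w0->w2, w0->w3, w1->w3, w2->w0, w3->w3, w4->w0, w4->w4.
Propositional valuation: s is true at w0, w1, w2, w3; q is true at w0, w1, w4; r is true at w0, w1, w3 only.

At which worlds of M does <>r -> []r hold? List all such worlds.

Let φ = <>r -> []r. Evaluate φ at each world:
  w0 (successors {w2, w3}): φ is false.
  w1 (successors {w3}): φ is true.
  w2 (successors {w0}): φ is true.
  w3 (successors {w3}): φ is true.
  w4 (successors {w0, w4}): φ is false.
For instance, at w2:
  At w2: <>r is true, []r is true, so <>r -> []r is true.
    At w2: <>r requires r at some successor in {w0}.
      r holds at w0, so <>r is true at w2.
    At w2: []r requires r at every successor {w0}.
      At w0: r is true.
    So []r is true at w2.
Satisfying worlds: {w1, w2, w3}

w1, w2, w3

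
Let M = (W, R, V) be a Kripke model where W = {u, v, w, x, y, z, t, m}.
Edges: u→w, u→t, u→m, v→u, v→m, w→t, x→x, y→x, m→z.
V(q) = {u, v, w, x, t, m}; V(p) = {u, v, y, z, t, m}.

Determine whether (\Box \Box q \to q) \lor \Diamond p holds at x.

Yes

At x: \Box \Box q \to q is true, \Diamond p is false, so (\Box \Box q \to q) \lor \Diamond p is true.
  At x: \Box \Box q is true, q is true, so \Box \Box q \to q is true.
    At x: \Box \Box q requires \Box q at every successor {x}.
      At x: \Box q is true.
    So \Box \Box q is true at x.
  At x: \Diamond p requires p at some successor in {x}.
    At x: p is false.
  So \Diamond p is false at x.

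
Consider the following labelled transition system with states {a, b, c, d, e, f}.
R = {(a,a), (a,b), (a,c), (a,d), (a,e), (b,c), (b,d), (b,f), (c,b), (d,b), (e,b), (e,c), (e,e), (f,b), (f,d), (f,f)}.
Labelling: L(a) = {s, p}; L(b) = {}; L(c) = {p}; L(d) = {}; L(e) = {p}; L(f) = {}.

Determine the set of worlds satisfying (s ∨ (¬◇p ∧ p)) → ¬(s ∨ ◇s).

b, c, d, e, f

Let φ = (s ∨ (¬◇p ∧ p)) → ¬(s ∨ ◇s). Evaluate φ at each world:
  a (successors {a, b, c, d, e}): φ is false.
  b (successors {c, d, f}): φ is true.
  c (successors {b}): φ is true.
  d (successors {b}): φ is true.
  e (successors {b, c, e}): φ is true.
  f (successors {b, d, f}): φ is true.
For instance, at b:
  At b: s ∨ (¬◇p ∧ p) is false, ¬(s ∨ ◇s) is true, so (s ∨ (¬◇p ∧ p)) → ¬(s ∨ ◇s) is true.
    At b: s is false, ¬◇p ∧ p is false, so s ∨ (¬◇p ∧ p) is false.
      At b: ¬◇p is false, p is false, so ¬◇p ∧ p is false.
    At b: s ∨ ◇s is false, so ¬(s ∨ ◇s) is true.
      At b: s is false, ◇s is false, so s ∨ ◇s is false.
Satisfying worlds: {b, c, d, e, f}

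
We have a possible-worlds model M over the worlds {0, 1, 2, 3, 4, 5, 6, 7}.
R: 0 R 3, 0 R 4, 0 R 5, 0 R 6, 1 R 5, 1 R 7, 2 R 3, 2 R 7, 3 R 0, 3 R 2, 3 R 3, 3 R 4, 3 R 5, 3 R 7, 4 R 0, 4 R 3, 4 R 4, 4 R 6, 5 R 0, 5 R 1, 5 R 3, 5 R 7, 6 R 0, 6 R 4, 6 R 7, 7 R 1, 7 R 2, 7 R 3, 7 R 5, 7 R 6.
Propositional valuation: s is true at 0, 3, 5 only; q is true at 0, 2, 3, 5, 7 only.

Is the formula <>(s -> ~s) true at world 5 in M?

Recall that <>ψ holds at a world iff ψ holds at some accessible world.
At 5: <>(s -> ~s) requires s -> ~s at some successor in {0, 1, 3, 7}.
  s -> ~s holds at 1, so <>(s -> ~s) is true at 5.

Yes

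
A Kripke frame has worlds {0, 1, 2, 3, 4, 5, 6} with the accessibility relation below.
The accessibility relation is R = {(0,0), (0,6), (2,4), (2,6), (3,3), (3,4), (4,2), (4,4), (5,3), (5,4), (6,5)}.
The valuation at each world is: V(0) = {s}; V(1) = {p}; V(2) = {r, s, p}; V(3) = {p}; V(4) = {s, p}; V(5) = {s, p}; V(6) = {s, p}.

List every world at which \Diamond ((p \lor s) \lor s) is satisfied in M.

Recall that \Diamond ψ holds at a world iff ψ holds at some accessible world.
Let φ = \Diamond ((p \lor s) \lor s). Evaluate φ at each world:
  0 (successors {0, 6}): φ is true.
  1 (successors ∅): φ is false.
  2 (successors {4, 6}): φ is true.
  3 (successors {3, 4}): φ is true.
  4 (successors {2, 4}): φ is true.
  5 (successors {3, 4}): φ is true.
  6 (successors {5}): φ is true.
For instance, at 3:
  At 3: \Diamond ((p \lor s) \lor s) requires (p \lor s) \lor s at some successor in {3, 4}.
    (p \lor s) \lor s holds at 3, so \Diamond ((p \lor s) \lor s) is true at 3.
Satisfying worlds: {0, 2, 3, 4, 5, 6}

0, 2, 3, 4, 5, 6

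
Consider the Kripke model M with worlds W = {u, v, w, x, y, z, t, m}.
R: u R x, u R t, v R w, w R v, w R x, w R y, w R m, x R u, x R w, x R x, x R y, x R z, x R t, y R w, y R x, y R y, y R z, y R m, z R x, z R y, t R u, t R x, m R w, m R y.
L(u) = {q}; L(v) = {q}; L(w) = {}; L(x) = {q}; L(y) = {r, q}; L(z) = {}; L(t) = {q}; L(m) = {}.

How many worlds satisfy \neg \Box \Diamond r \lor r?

Let φ = \neg \Box \Diamond r \lor r. Evaluate φ at each world:
  u (successors {x, t}): φ is true.
  v (successors {w}): φ is false.
  w (successors {v, x, y, m}): φ is true.
  x (successors {u, w, x, y, z, t}): φ is true.
  y (successors {w, x, y, z, m}): φ is true.
  z (successors {x, y}): φ is false.
  t (successors {u, x}): φ is true.
  m (successors {w, y}): φ is false.
For instance, at t:
  At t: \neg \Box \Diamond r is true, r is false, so \neg \Box \Diamond r \lor r is true.
    At t: \Box \Diamond r is false, so \neg \Box \Diamond r is true.
      At t: \Box \Diamond r requires \Diamond r at every successor {u, x}.
        \Diamond r fails at u, so \Box \Diamond r is false at t.
Satisfying worlds: {u, w, x, y, t}

5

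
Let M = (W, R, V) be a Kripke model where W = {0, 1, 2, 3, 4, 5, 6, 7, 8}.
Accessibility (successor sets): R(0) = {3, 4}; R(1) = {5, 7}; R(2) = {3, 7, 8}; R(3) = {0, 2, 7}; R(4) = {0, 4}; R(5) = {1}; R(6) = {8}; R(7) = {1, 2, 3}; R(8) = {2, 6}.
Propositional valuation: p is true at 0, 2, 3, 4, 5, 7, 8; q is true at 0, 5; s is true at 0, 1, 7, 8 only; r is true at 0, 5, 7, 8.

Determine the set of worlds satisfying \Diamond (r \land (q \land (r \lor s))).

Let φ = \Diamond (r \land (q \land (r \lor s))). Evaluate φ at each world:
  0 (successors {3, 4}): φ is false.
  1 (successors {5, 7}): φ is true.
  2 (successors {3, 7, 8}): φ is false.
  3 (successors {0, 2, 7}): φ is true.
  4 (successors {0, 4}): φ is true.
  5 (successors {1}): φ is false.
  6 (successors {8}): φ is false.
  7 (successors {1, 2, 3}): φ is false.
  8 (successors {2, 6}): φ is false.
For instance, at 7:
  At 7: \Diamond (r \land (q \land (r \lor s))) requires r \land (q \land (r \lor s)) at some successor in {1, 2, 3}.
    At 1: r \land (q \land (r \lor s)) is false.
    At 2: r \land (q \land (r \lor s)) is false.
    At 3: r \land (q \land (r \lor s)) is false.
  So \Diamond (r \land (q \land (r \lor s))) is false at 7.
Satisfying worlds: {1, 3, 4}

1, 3, 4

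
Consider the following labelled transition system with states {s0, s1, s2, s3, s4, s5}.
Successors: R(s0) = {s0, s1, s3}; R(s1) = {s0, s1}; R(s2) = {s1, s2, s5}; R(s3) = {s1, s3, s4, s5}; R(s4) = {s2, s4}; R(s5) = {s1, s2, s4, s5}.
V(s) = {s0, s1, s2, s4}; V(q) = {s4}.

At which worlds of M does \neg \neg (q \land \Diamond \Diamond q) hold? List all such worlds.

Let φ = \neg \neg (q \land \Diamond \Diamond q). Evaluate φ at each world:
  s0 (successors {s0, s1, s3}): φ is false.
  s1 (successors {s0, s1}): φ is false.
  s2 (successors {s1, s2, s5}): φ is false.
  s3 (successors {s1, s3, s4, s5}): φ is false.
  s4 (successors {s2, s4}): φ is true.
  s5 (successors {s1, s2, s4, s5}): φ is false.
For instance, at s5:
  At s5: \neg (q \land \Diamond \Diamond q) is true, so \neg \neg (q \land \Diamond \Diamond q) is false.
    At s5: q \land \Diamond \Diamond q is false, so \neg (q \land \Diamond \Diamond q) is true.
      At s5: q is false, \Diamond \Diamond q is true, so q \land \Diamond \Diamond q is false.
Satisfying worlds: {s4}

s4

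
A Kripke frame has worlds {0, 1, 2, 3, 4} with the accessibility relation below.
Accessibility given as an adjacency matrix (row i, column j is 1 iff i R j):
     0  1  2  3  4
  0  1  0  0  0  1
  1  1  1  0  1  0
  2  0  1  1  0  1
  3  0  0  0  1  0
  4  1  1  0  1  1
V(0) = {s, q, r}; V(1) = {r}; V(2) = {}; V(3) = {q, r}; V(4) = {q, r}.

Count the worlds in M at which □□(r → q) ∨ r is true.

4

Recall that □ψ holds at a world iff ψ holds at every accessible world, and ◇ψ holds iff ψ holds at some accessible world.
Let φ = □□(r → q) ∨ r. Evaluate φ at each world:
  0 (successors {0, 4}): φ is true.
  1 (successors {0, 1, 3}): φ is true.
  2 (successors {1, 2, 4}): φ is false.
  3 (successors {3}): φ is true.
  4 (successors {0, 1, 3, 4}): φ is true.
For instance, at 4:
  At 4: □□(r → q) is false, r is true, so □□(r → q) ∨ r is true.
    At 4: □□(r → q) requires □(r → q) at every successor {0, 1, 3, 4}.
      □(r → q) fails at 1, so □□(r → q) is false at 4.
Satisfying worlds: {0, 1, 3, 4}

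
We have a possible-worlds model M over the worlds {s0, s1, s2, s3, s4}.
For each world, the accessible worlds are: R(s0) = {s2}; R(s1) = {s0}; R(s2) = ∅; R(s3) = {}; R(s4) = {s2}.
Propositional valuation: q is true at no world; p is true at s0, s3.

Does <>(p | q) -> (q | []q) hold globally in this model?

Let φ = <>(p | q) -> (q | []q). Evaluate φ at each world:
  s0 (successors {s2}): φ is true.
  s1 (successors {s0}): φ is false.
  s2 (successors ∅): φ is true.
  s3 (successors ∅): φ is true.
  s4 (successors {s2}): φ is true.
Detail at s1 (counterexample):
  At s1: <>(p | q) is true, q | []q is false, so <>(p | q) -> (q | []q) is false.
    At s1: <>(p | q) requires p | q at some successor in {s0}.
      p | q holds at s0, so <>(p | q) is true at s1.
    At s1: q is false, []q is false, so q | []q is false.
      At s1: []q requires q at every successor {s0}.
        q fails at s0, so []q is false at s1.

No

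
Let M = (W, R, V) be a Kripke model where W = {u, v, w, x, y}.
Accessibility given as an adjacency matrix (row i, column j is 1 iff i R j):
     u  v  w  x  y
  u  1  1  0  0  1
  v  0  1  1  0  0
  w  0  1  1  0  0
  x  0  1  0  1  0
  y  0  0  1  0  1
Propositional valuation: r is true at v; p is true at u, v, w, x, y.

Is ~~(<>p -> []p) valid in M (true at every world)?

Yes

Recall that []ψ holds at a world iff ψ holds at every accessible world, and <>ψ holds iff ψ holds at some accessible world.
Let φ = ~~(<>p -> []p). Evaluate φ at each world:
  u (successors {u, v, y}): φ is true.
  v (successors {v, w}): φ is true.
  w (successors {v, w}): φ is true.
  x (successors {v, x}): φ is true.
  y (successors {w, y}): φ is true.
For instance, at x:
  At x: ~(<>p -> []p) is false, so ~~(<>p -> []p) is true.
    At x: <>p -> []p is true, so ~(<>p -> []p) is false.
      At x: <>p is true, []p is true, so <>p -> []p is true.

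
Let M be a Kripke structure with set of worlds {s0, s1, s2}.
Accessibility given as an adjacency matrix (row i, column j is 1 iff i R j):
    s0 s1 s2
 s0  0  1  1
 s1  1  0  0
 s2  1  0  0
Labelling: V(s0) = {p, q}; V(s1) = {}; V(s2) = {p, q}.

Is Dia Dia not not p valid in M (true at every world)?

Yes

Recall that Dia ψ holds at a world iff ψ holds at some accessible world.
Let φ = Dia Dia not not p. Evaluate φ at each world:
  s0 (successors {s1, s2}): φ is true.
  s1 (successors {s0}): φ is true.
  s2 (successors {s0}): φ is true.
For instance, at s0:
  At s0: Dia Dia not not p requires Dia not not p at some successor in {s1, s2}.
    Dia not not p holds at s1, so Dia Dia not not p is true at s0.
      At s1: Dia not not p requires not not p at some successor in {s0}.
        not not p holds at s0, so Dia not not p is true at s1.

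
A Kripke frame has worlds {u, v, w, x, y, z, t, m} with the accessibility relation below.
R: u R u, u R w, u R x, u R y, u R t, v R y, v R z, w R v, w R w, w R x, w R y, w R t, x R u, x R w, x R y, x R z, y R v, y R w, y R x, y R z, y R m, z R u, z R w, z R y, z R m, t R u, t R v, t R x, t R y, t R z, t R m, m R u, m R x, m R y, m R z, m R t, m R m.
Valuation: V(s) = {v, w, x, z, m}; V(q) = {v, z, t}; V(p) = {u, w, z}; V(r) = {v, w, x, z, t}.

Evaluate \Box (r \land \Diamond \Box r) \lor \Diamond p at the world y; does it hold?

At y: \Box (r \land \Diamond \Box r) is false, \Diamond p is true, so \Box (r \land \Diamond \Box r) \lor \Diamond p is true.
  At y: \Box (r \land \Diamond \Box r) requires r \land \Diamond \Box r at every successor {v, w, x, z, m}.
    r \land \Diamond \Box r fails at v, so \Box (r \land \Diamond \Box r) is false at y.
      At v: r is true, \Diamond \Box r is false, so r \land \Diamond \Box r is false.
  At y: \Diamond p requires p at some successor in {v, w, x, z, m}.
    p holds at w, so \Diamond p is true at y.

Yes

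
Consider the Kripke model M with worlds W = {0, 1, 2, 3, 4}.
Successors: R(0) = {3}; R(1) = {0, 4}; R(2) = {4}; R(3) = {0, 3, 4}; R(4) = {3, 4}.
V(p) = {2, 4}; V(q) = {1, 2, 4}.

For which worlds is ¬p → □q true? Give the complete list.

Let φ = ¬p → □q. Evaluate φ at each world:
  0 (successors {3}): φ is false.
  1 (successors {0, 4}): φ is false.
  2 (successors {4}): φ is true.
  3 (successors {0, 3, 4}): φ is false.
  4 (successors {3, 4}): φ is true.
For instance, at 1:
  At 1: ¬p is true, □q is false, so ¬p → □q is false.
    At 1: □q requires q at every successor {0, 4}.
      q fails at 0, so □q is false at 1.
Satisfying worlds: {2, 4}

2, 4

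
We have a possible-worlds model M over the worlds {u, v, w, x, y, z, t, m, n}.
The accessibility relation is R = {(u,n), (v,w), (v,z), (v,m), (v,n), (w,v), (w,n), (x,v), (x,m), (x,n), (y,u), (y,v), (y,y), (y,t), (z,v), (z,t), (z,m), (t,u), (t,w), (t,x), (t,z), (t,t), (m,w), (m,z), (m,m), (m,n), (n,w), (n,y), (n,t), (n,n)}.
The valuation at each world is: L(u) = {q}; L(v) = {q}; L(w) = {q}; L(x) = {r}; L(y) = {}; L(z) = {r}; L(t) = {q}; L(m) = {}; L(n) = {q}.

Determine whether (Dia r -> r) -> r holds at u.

No

At u: Dia r -> r is true, r is false, so (Dia r -> r) -> r is false.
  At u: Dia r is false, r is false, so Dia r -> r is true.
    At u: Dia r requires r at some successor in {n}.
      At n: r is false.
    So Dia r is false at u.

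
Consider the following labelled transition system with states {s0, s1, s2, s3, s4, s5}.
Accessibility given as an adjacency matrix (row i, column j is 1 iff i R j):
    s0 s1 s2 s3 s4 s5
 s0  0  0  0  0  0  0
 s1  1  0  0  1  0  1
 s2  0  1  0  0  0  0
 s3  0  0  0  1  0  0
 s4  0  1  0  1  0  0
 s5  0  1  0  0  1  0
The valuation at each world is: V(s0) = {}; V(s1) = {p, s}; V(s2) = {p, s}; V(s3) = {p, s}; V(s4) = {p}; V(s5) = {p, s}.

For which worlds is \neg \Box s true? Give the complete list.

s1, s5

Let φ = \neg \Box s. Evaluate φ at each world:
  s0 (successors ∅): φ is false.
  s1 (successors {s0, s3, s5}): φ is true.
  s2 (successors {s1}): φ is false.
  s3 (successors {s3}): φ is false.
  s4 (successors {s1, s3}): φ is false.
  s5 (successors {s1, s4}): φ is true.
For instance, at s3:
  At s3: \Box s is true, so \neg \Box s is false.
    At s3: \Box s requires s at every successor {s3}.
      At s3: s is true.
    So \Box s is true at s3.
Satisfying worlds: {s1, s5}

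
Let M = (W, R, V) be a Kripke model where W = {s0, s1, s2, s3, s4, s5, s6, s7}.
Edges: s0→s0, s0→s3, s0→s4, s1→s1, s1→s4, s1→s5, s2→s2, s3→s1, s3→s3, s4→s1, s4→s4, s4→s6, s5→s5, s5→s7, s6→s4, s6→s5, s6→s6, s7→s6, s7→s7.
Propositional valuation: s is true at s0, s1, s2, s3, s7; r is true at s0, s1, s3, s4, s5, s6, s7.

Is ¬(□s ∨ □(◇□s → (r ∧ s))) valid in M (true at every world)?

Let φ = ¬(□s ∨ □(◇□s → (r ∧ s))). Evaluate φ at each world:
  s0 (successors {s0, s3, s4}): φ is false.
  s1 (successors {s1, s4, s5}): φ is false.
  s2 (successors {s2}): φ is false.
  s3 (successors {s1, s3}): φ is false.
  s4 (successors {s1, s4, s6}): φ is false.
  s5 (successors {s5, s7}): φ is false.
  s6 (successors {s4, s5, s6}): φ is false.
  s7 (successors {s6, s7}): φ is false.
Detail at s0 (counterexample):
  At s0: □s ∨ □(◇□s → (r ∧ s)) is true, so ¬(□s ∨ □(◇□s → (r ∧ s))) is false.
    At s0: □s is false, □(◇□s → (r ∧ s)) is true, so □s ∨ □(◇□s → (r ∧ s)) is true.
      At s0: □s requires s at every successor {s0, s3, s4}.
        s fails at s4, so □s is false at s0.
      At s0: □(◇□s → (r ∧ s)) requires ◇□s → (r ∧ s) at every successor {s0, s3, s4}.
        At s0: ◇□s → (r ∧ s) is true.
        At s3: ◇□s → (r ∧ s) is true.
        At s4: ◇□s → (r ∧ s) is true.
      So □(◇□s → (r ∧ s)) is true at s0.

No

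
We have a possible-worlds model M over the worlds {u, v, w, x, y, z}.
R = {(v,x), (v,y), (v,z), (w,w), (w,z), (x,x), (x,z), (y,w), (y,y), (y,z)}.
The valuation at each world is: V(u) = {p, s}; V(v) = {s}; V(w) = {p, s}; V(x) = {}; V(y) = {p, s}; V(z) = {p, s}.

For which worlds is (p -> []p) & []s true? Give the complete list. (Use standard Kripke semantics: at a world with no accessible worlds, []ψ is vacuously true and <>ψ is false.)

Let φ = (p -> []p) & []s. Evaluate φ at each world:
  u (successors ∅): φ is true.
  v (successors {x, y, z}): φ is false.
  w (successors {w, z}): φ is true.
  x (successors {x, z}): φ is false.
  y (successors {w, y, z}): φ is true.
  z (successors ∅): φ is true.
For instance, at w:
  At w: p -> []p is true, []s is true, so (p -> []p) & []s is true.
    At w: p is true, []p is true, so p -> []p is true.
      At w: []p requires p at every successor {w, z}.
        At w: p is true.
        At z: p is true.
      So []p is true at w.
    At w: []s requires s at every successor {w, z}.
      At w: s is true.
      At z: s is true.
    So []s is true at w.
Satisfying worlds: {u, w, y, z}

u, w, y, z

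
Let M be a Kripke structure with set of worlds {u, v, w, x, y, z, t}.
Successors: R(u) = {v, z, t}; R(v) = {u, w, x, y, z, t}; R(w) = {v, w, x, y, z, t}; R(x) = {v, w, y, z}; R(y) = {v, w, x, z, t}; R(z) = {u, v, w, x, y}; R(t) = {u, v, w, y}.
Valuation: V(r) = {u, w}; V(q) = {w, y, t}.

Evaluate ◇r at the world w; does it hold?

At w: ◇r requires r at some successor in {v, w, x, y, z, t}.
  r holds at w, so ◇r is true at w.

Yes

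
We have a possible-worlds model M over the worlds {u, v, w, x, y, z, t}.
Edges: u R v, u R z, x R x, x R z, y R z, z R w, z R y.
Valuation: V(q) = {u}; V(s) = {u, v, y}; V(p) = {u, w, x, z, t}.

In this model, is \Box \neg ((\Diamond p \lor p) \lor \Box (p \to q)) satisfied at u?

At u: \Box \neg ((\Diamond p \lor p) \lor \Box (p \to q)) requires \neg ((\Diamond p \lor p) \lor \Box (p \to q)) at every successor {v, z}.
  \neg ((\Diamond p \lor p) \lor \Box (p \to q)) fails at v, so \Box \neg ((\Diamond p \lor p) \lor \Box (p \to q)) is false at u.
    At v: (\Diamond p \lor p) \lor \Box (p \to q) is true, so \neg ((\Diamond p \lor p) \lor \Box (p \to q)) is false.
      At v: \Diamond p \lor p is false, \Box (p \to q) is true, so (\Diamond p \lor p) \lor \Box (p \to q) is true.

No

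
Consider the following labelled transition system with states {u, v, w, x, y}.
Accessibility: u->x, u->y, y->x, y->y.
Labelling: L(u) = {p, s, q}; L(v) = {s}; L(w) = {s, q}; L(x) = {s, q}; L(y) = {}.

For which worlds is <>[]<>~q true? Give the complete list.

u, y

Let φ = <>[]<>~q. Evaluate φ at each world:
  u (successors {x, y}): φ is true.
  v (successors ∅): φ is false.
  w (successors ∅): φ is false.
  x (successors ∅): φ is false.
  y (successors {x, y}): φ is true.
For instance, at u:
  At u: <>[]<>~q requires []<>~q at some successor in {x, y}.
    []<>~q holds at x, so <>[]<>~q is true at u.
      At x: no accessible worlds, so []<>~q holds vacuously.
Satisfying worlds: {u, y}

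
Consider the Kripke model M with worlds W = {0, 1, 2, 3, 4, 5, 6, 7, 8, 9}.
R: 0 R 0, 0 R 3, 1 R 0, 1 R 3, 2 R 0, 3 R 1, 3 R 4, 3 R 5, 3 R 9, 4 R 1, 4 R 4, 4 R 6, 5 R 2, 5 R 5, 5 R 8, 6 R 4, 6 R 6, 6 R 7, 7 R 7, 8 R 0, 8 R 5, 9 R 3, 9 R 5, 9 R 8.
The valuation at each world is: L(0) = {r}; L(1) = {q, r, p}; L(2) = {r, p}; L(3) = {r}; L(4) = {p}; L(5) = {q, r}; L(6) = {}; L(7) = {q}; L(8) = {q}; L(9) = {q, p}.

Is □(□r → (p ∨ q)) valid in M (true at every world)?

Let φ = □(□r → (p ∨ q)). Evaluate φ at each world:
  0 (successors {0, 3}): φ is false.
  1 (successors {0, 3}): φ is false.
  2 (successors {0}): φ is false.
  3 (successors {1, 4, 5, 9}): φ is true.
  4 (successors {1, 4, 6}): φ is true.
  5 (successors {2, 5, 8}): φ is true.
  6 (successors {4, 6, 7}): φ is true.
  7 (successors {7}): φ is true.
  8 (successors {0, 5}): φ is false.
  9 (successors {3, 5, 8}): φ is true.
Detail at 0 (counterexample):
  At 0: □(□r → (p ∨ q)) requires □r → (p ∨ q) at every successor {0, 3}.
    □r → (p ∨ q) fails at 0, so □(□r → (p ∨ q)) is false at 0.
      At 0: □r is true, p ∨ q is false, so □r → (p ∨ q) is false.

No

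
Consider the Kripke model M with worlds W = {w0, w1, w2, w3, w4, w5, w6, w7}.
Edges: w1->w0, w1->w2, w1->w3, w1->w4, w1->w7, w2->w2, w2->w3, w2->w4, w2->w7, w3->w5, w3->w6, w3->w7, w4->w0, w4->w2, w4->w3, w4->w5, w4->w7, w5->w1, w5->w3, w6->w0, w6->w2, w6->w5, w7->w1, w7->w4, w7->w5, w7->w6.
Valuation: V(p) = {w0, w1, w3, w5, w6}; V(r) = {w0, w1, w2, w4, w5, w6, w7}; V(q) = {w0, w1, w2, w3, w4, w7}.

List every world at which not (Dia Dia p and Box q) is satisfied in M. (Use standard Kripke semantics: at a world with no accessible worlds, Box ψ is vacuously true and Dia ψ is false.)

Recall that Box ψ holds at a world iff ψ holds at every accessible world, and Dia ψ holds iff ψ holds at some accessible world.
Let φ = not (Dia Dia p and Box q). Evaluate φ at each world:
  w0 (successors ∅): φ is true.
  w1 (successors {w0, w2, w3, w4, w7}): φ is false.
  w2 (successors {w2, w3, w4, w7}): φ is false.
  w3 (successors {w5, w6, w7}): φ is true.
  w4 (successors {w0, w2, w3, w5, w7}): φ is true.
  w5 (successors {w1, w3}): φ is false.
  w6 (successors {w0, w2, w5}): φ is true.
  w7 (successors {w1, w4, w5, w6}): φ is true.
For instance, at w4:
  At w4: Dia Dia p and Box q is false, so not (Dia Dia p and Box q) is true.
    At w4: Dia Dia p is true, Box q is false, so Dia Dia p and Box q is false.
      At w4: Dia Dia p requires Dia p at some successor in {w0, w2, w3, w5, w7}.
        Dia p holds at w2, so Dia Dia p is true at w4.
      At w4: Box q requires q at every successor {w0, w2, w3, w5, w7}.
        q fails at w5, so Box q is false at w4.
Satisfying worlds: {w0, w3, w4, w6, w7}

w0, w3, w4, w6, w7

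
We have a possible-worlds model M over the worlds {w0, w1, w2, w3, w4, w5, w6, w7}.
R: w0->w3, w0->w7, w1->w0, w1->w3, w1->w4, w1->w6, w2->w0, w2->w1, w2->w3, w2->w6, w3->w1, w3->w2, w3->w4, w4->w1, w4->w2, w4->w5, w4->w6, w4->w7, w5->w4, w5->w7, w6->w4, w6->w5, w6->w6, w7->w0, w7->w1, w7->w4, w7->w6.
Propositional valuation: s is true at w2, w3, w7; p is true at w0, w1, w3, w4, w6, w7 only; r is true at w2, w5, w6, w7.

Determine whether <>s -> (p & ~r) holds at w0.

Yes

At w0: <>s is true, p & ~r is true, so <>s -> (p & ~r) is true.
  At w0: <>s requires s at some successor in {w3, w7}.
    s holds at w3, so <>s is true at w0.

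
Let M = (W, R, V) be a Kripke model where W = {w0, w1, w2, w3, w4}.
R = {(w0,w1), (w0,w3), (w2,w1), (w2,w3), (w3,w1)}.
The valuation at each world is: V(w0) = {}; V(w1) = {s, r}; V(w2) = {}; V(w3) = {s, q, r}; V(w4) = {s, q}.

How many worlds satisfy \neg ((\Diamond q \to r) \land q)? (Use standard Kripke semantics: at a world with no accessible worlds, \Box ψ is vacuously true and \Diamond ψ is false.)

Let φ = \neg ((\Diamond q \to r) \land q). Evaluate φ at each world:
  w0 (successors {w1, w3}): φ is true.
  w1 (successors ∅): φ is true.
  w2 (successors {w1, w3}): φ is true.
  w3 (successors {w1}): φ is false.
  w4 (successors ∅): φ is false.
For instance, at w2:
  At w2: (\Diamond q \to r) \land q is false, so \neg ((\Diamond q \to r) \land q) is true.
    At w2: \Diamond q \to r is false, q is false, so (\Diamond q \to r) \land q is false.
      At w2: \Diamond q is true, r is false, so \Diamond q \to r is false.
Satisfying worlds: {w0, w1, w2}

3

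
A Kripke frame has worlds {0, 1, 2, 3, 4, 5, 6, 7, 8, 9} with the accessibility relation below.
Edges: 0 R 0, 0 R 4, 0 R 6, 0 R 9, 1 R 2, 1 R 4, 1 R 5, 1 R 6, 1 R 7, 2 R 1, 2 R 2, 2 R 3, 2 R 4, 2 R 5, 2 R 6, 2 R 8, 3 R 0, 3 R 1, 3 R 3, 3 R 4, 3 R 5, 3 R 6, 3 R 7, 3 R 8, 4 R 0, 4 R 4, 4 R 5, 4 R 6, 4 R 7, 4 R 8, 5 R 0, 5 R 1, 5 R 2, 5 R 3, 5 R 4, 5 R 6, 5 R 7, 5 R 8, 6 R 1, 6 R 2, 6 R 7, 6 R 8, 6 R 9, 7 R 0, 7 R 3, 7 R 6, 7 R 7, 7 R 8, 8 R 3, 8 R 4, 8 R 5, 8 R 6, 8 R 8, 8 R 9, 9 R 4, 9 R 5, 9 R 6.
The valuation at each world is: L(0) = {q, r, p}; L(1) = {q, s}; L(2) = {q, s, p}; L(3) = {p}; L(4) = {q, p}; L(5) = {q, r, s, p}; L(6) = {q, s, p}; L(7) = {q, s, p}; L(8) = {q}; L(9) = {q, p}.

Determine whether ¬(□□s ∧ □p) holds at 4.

Yes

Recall that □ψ holds at a world iff ψ holds at every accessible world, and ◇ψ holds iff ψ holds at some accessible world.
At 4: □□s ∧ □p is false, so ¬(□□s ∧ □p) is true.
  At 4: □□s is false, □p is false, so □□s ∧ □p is false.
    At 4: □□s requires □s at every successor {0, 4, 5, 6, 7, 8}.
      □s fails at 0, so □□s is false at 4.
    At 4: □p requires p at every successor {0, 4, 5, 6, 7, 8}.
      p fails at 8, so □p is false at 4.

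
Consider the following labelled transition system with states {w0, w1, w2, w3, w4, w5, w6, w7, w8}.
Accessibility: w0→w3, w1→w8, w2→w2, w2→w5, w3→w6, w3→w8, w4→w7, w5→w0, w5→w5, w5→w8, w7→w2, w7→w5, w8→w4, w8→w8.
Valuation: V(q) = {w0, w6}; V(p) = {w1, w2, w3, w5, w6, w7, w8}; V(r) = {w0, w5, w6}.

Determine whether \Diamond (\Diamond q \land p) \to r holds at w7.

At w7: \Diamond (\Diamond q \land p) is true, r is false, so \Diamond (\Diamond q \land p) \to r is false.
  At w7: \Diamond (\Diamond q \land p) requires \Diamond q \land p at some successor in {w2, w5}.
    \Diamond q \land p holds at w5, so \Diamond (\Diamond q \land p) is true at w7.
      At w5: \Diamond q is true, p is true, so \Diamond q \land p is true.

No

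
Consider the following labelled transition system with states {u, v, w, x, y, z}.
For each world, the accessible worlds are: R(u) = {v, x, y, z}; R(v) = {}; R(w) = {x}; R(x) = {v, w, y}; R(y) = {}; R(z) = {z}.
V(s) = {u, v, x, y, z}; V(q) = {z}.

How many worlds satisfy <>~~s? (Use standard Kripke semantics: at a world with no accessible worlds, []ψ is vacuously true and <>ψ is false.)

4

Let φ = <>~~s. Evaluate φ at each world:
  u (successors {v, x, y, z}): φ is true.
  v (successors ∅): φ is false.
  w (successors {x}): φ is true.
  x (successors {v, w, y}): φ is true.
  y (successors ∅): φ is false.
  z (successors {z}): φ is true.
For instance, at u:
  At u: <>~~s requires ~~s at some successor in {v, x, y, z}.
    ~~s holds at v, so <>~~s is true at u.
Satisfying worlds: {u, w, x, z}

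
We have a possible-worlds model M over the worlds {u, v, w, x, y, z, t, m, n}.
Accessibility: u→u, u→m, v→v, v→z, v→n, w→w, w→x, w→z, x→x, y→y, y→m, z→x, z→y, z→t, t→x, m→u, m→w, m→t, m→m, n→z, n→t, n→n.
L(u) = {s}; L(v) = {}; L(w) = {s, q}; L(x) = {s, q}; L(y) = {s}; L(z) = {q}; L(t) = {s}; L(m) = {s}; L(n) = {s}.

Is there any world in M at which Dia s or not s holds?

Yes

Let φ = Dia s or not s. Evaluate φ at each world:
  u (successors {u, m}): φ is true.
  v (successors {v, z, n}): φ is true.
  w (successors {w, x, z}): φ is true.
  x (successors {x}): φ is true.
  y (successors {y, m}): φ is true.
  z (successors {x, y, t}): φ is true.
  t (successors {x}): φ is true.
  m (successors {u, w, t, m}): φ is true.
  n (successors {z, t, n}): φ is true.
Detail at u (witness):
  At u: Dia s is true, not s is false, so Dia s or not s is true.
    At u: Dia s requires s at some successor in {u, m}.
      s holds at u, so Dia s is true at u.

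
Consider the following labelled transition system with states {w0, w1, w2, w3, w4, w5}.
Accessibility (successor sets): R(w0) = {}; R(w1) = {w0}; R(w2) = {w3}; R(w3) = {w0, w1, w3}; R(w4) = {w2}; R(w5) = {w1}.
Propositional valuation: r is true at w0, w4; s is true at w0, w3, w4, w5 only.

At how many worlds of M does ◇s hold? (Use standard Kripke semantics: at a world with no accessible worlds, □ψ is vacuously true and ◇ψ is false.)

3

Recall that ◇ψ holds at a world iff ψ holds at some accessible world.
Let φ = ◇s. Evaluate φ at each world:
  w0 (successors ∅): φ is false.
  w1 (successors {w0}): φ is true.
  w2 (successors {w3}): φ is true.
  w3 (successors {w0, w1, w3}): φ is true.
  w4 (successors {w2}): φ is false.
  w5 (successors {w1}): φ is false.
For instance, at w3:
  At w3: ◇s requires s at some successor in {w0, w1, w3}.
    s holds at w0, so ◇s is true at w3.
Satisfying worlds: {w1, w2, w3}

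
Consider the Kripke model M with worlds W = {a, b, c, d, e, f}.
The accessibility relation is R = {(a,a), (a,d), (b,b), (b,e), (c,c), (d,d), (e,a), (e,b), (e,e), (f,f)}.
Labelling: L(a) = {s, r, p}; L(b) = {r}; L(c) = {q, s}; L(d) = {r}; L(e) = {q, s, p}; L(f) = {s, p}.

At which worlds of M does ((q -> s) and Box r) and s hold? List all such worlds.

a

Recall that Box ψ holds at a world iff ψ holds at every accessible world, and Dia ψ holds iff ψ holds at some accessible world.
Let φ = ((q -> s) and Box r) and s. Evaluate φ at each world:
  a (successors {a, d}): φ is true.
  b (successors {b, e}): φ is false.
  c (successors {c}): φ is false.
  d (successors {d}): φ is false.
  e (successors {a, b, e}): φ is false.
  f (successors {f}): φ is false.
For instance, at c:
  At c: (q -> s) and Box r is false, s is true, so ((q -> s) and Box r) and s is false.
    At c: q -> s is true, Box r is false, so (q -> s) and Box r is false.
      At c: Box r requires r at every successor {c}.
        r fails at c, so Box r is false at c.
Satisfying worlds: {a}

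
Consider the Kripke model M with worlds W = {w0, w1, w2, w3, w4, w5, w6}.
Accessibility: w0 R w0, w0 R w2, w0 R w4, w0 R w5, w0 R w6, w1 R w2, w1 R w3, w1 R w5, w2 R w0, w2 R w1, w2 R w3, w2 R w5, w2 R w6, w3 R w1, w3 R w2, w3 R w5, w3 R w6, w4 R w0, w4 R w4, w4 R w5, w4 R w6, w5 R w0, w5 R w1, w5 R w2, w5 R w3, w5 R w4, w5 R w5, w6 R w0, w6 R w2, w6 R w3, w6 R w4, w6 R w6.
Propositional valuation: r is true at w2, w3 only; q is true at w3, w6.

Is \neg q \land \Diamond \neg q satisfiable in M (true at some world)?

Let φ = \neg q \land \Diamond \neg q. Evaluate φ at each world:
  w0 (successors {w0, w2, w4, w5, w6}): φ is true.
  w1 (successors {w2, w3, w5}): φ is true.
  w2 (successors {w0, w1, w3, w5, w6}): φ is true.
  w3 (successors {w1, w2, w5, w6}): φ is false.
  w4 (successors {w0, w4, w5, w6}): φ is true.
  w5 (successors {w0, w1, w2, w3, w4, w5}): φ is true.
  w6 (successors {w0, w2, w3, w4, w6}): φ is false.
Detail at w0 (witness):
  At w0: \neg q is true, \Diamond \neg q is true, so \neg q \land \Diamond \neg q is true.
    At w0: \Diamond \neg q requires \neg q at some successor in {w0, w2, w4, w5, w6}.
      \neg q holds at w0, so \Diamond \neg q is true at w0.

Yes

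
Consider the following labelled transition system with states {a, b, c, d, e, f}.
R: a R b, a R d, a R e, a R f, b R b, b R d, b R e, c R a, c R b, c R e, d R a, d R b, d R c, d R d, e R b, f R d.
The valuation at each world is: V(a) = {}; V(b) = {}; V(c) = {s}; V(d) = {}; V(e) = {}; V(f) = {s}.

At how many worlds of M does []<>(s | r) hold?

1

Let φ = []<>(s | r). Evaluate φ at each world:
  a (successors {b, d, e, f}): φ is false.
  b (successors {b, d, e}): φ is false.
  c (successors {a, b, e}): φ is false.
  d (successors {a, b, c, d}): φ is false.
  e (successors {b}): φ is false.
  f (successors {d}): φ is true.
For instance, at b:
  At b: []<>(s | r) requires <>(s | r) at every successor {b, d, e}.
    <>(s | r) fails at b, so []<>(s | r) is false at b.
      At b: <>(s | r) requires s | r at some successor in {b, d, e}.
        At b: s | r is false.
        At d: s | r is false.
        At e: s | r is false.
      So <>(s | r) is false at b.
Satisfying worlds: {f}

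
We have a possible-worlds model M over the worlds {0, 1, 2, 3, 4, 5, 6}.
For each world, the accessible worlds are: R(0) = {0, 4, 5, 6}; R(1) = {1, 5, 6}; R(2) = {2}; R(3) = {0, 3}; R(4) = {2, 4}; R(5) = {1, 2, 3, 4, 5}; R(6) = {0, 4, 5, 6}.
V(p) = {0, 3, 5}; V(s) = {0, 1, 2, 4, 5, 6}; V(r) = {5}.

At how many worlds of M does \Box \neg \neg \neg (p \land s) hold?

2

Recall that \Box ψ holds at a world iff ψ holds at every accessible world, and \Diamond ψ holds iff ψ holds at some accessible world.
Let φ = \Box \neg \neg \neg (p \land s). Evaluate φ at each world:
  0 (successors {0, 4, 5, 6}): φ is false.
  1 (successors {1, 5, 6}): φ is false.
  2 (successors {2}): φ is true.
  3 (successors {0, 3}): φ is false.
  4 (successors {2, 4}): φ is true.
  5 (successors {1, 2, 3, 4, 5}): φ is false.
  6 (successors {0, 4, 5, 6}): φ is false.
For instance, at 1:
  At 1: \Box \neg \neg \neg (p \land s) requires \neg \neg \neg (p \land s) at every successor {1, 5, 6}.
    \neg \neg \neg (p \land s) fails at 5, so \Box \neg \neg \neg (p \land s) is false at 1.
Satisfying worlds: {2, 4}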